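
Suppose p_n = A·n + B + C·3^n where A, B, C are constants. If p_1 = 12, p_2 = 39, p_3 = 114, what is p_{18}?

1549682007

The three given values yield: A + B + 3C = 12; 2A + B + 9C = 39; 3A + B + 27C = 114.
Subtracting the first from the second: A + 6C = 27.
Subtracting the second from the third: A + 18C = 75.
Solving: C = 4, A = 3, then B = -3.
Hence p_{18} = 3·18 + (-3) + 4·387420489 = 1549682007.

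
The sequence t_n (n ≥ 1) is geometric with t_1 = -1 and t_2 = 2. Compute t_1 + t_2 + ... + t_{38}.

91625968981

Common ratio r = -2.
t_n = (-1)·(-2)^(n-1).
S = (-1)·((-2)^38 - 1)/(-2 - 1) = (-1)·(274877906944 - 1)/(-3) = 91625968981.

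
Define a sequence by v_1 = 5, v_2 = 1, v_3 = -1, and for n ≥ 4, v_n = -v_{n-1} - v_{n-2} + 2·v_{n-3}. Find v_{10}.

106

Compute successive terms:
v_4 = 10;  v_5 = -7;  v_6 = -5;  v_7 = 32;  v_8 = -41;  v_9 = -1;  v_{10} = 106.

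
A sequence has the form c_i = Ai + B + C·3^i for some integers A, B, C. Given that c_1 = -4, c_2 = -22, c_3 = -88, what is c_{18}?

Plug in i = 1, 2, 3: A + B + 3C = -4; 2A + B + 9C = -22; 3A + B + 27C = -88.
Subtracting the first from the second: A + 6C = -18.
Subtracting the second from the third: A + 18C = -66.
Solving: C = -4, A = 6, then B = 2.
Hence c_{18} = 6·18 + 2 + (-4)·387420489 = -1549681846.

-1549681846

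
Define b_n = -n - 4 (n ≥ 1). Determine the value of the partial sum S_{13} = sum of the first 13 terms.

Over n = 1..13: Σn = 91.
Total = (-1)·91 + (-4)·13 = -143.

-143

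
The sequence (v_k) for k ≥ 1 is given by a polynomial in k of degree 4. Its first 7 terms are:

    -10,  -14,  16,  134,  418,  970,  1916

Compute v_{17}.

77926

1st diffs: -4, 30, 118, 284, 552, 946.
2nd diffs: 34, 88, 166, 268, 394.
3rd diffs: 54, 78, 102, 126.
4th diffs: 24, 24, 24 (constant).
Newton forward-difference form: v_k = -10 + (-4)·C(k-1,1) + 34·C(k-1,2) + 54·C(k-1,3) + 24·C(k-1,4).
At k = 17: k-1 = 16, so v_{17} = -10 - 64 + 4080 + 30240 + 43680 = 77926.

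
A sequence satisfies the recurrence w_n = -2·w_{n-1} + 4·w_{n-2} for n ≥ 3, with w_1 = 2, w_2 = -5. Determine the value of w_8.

Step forward from the initial values:
w_3 = 18, w_4 = -56, w_5 = 184, w_6 = -592, w_7 = 1920, w_8 = -6208.

-6208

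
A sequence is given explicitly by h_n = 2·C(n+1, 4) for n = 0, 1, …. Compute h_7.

140

C(8, 4) = 70, so h_7 = 140.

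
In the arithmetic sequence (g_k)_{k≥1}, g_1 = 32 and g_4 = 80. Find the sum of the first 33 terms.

9504

Common difference d = (80 - 32) / (4 - 1) = 16.
g_k = 32 + (k - 1)·16.
g_{33} = 544; S = 33·(32 + 544)/2 = 9504.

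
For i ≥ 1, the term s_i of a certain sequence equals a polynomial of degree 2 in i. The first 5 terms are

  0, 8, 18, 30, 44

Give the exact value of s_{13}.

1st diffs: 8, 10, 12, 14.
2nd diffs: 2, 2, 2 (constant).
Newton forward-difference form: s_i = 8·C(i-1,1) + 2·C(i-1,2).
At i = 13: i-1 = 12, so s_{13} = 96 + 132 = 228.

228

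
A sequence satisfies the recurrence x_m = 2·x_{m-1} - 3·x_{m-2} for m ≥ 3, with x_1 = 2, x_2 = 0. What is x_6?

Compute successive terms:
x_3 = -6;  x_4 = -12;  x_5 = -6;  x_6 = 24.

24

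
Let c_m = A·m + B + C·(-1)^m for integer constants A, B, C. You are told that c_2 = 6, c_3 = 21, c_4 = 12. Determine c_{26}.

78

At m = 2, 3, 4: 2A + B + C = 6; 3A + B - C = 21; 4A + B + C = 12.
Subtracting the first from the second: A - 2C = 15.
Subtracting the second from the third: A + 2C = -9.
Solving: C = -6, A = 3, then B = 6.
Therefore c_{26} = 78 + 6 + (-6)·1 = 78.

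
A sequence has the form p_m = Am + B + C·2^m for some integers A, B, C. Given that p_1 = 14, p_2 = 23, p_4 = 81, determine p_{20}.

The three given values yield: A + B + 2C = 14; 2A + B + 4C = 23; 4A + B + 16C = 81.
Subtracting the first from the second: A + 2C = 9.
Subtracting the second from the third: 2A + 12C = 58.
Solving: C = 5, A = -1, then B = 5.
Therefore p_{20} = -20 + 5 + 5·1048576 = 5242865.

5242865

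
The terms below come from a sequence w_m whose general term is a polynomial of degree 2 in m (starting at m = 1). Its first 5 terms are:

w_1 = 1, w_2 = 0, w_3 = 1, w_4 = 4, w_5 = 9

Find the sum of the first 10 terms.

1st diffs: -1, 1, 3, 5.
2nd diffs: 2, 2, 2 (constant).
Newton forward-difference form: w_m = 1 + (-1)·C(m-1,1) + 2·C(m-1,2).
Continuing: …, 16, 25, 36, 49, …, w_{10} = 64.
Summing m = 1..10 (10 terms) gives 205.

205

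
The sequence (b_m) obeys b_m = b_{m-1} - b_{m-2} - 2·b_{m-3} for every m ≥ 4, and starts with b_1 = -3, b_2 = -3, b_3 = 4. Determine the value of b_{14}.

b_4 = 13, b_5 = 15, b_6 = -6, …, b_{11} = 307, b_{12} = 178, b_{13} = -435, b_{14} = -1227.

-1227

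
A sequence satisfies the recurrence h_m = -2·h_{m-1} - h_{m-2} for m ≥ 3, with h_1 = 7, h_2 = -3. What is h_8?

Step forward from the initial values:
h_3 = -1, h_4 = 5, h_5 = -9, h_6 = 13, h_7 = -17, h_8 = 21.
(Characteristic roots are -1 and -1.)

21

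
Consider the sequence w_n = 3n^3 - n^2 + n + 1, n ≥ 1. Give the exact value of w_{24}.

w_{24} = 3·24^3 - 1·24^2 + 1·24 + 1 = 40921.

40921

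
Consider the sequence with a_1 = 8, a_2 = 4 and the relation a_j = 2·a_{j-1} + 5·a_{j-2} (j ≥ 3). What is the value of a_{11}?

759568

Step forward from the initial values:
a_3 = 48; a_4 = 116; a_5 = 472; a_6 = 1524; a_7 = 5408; a_8 = 18436; a_9 = 63912; a_{10} = 220004; a_{11} = 759568.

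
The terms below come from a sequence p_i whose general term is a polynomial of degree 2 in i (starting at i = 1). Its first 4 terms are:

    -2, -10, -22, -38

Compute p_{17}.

-610

1st diffs: -8, -12, -16.
2nd diffs: -4, -4 (constant).
Newton forward-difference form: p_i = -2 + (-8)·C(i-1,1) + (-4)·C(i-1,2).
At i = 17: i-1 = 16, so p_{17} = -2 - 128 - 480 = -610.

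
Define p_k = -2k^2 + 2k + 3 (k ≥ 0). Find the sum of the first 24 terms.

Over k = 0..23: Σk = 276, Σk² = 4324.
Total = (-2)·4324 + (2)·276 + (3)·24 = -8024.

-8024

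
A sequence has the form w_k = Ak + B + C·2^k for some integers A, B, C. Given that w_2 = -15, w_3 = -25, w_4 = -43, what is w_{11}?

Plug in k = 2, 3, 4: 2A + B + 4C = -15; 3A + B + 8C = -25; 4A + B + 16C = -43.
Subtracting the first from the second: A + 4C = -10.
Subtracting the second from the third: A + 8C = -18.
Solving: C = -2, A = -2, then B = -3.
So w_k = -2·k + (-3) + (-2)·2^k; at k=11 this is -4121.

-4121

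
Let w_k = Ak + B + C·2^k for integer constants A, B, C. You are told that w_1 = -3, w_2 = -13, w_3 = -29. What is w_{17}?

-393277

The three given values yield: A + B + 2C = -3; 2A + B + 4C = -13; 3A + B + 8C = -29.
Subtracting the first from the second: A + 2C = -10.
Subtracting the second from the third: A + 4C = -16.
Solving: C = -3, A = -4, then B = 7.
Therefore w_{17} = -68 + 7 + (-3)·131072 = -393277.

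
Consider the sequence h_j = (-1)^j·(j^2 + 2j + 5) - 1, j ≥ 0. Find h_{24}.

(-1)^24 = 1; j^2 + 2j + 5 at j=24 is 629; so h_{24} = 628.

628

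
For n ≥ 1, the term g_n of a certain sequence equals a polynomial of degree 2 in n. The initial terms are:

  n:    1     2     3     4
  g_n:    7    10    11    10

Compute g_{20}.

1st diffs: 3, 1, -1.
2nd diffs: -2, -2 (constant).
So g_n = -n^2 + 6n + 2.
Evaluating at n = 20 gives g_{20} = -278.

-278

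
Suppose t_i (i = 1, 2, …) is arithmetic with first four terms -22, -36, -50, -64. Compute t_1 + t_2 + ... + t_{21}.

-3402

Common difference d = -14.
t_i = -22 + (i - 1)·(-14).
t_{21} = -302; S = 21·(-22 + (-302))/2 = -3402.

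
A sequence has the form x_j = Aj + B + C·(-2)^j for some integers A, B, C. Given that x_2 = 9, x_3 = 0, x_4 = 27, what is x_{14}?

Write the equations: 2A + B + 4C = 9; 3A + B - 8C = 0; 4A + B + 16C = 27.
Subtracting the first from the second: A - 12C = -9.
Subtracting the second from the third: A + 24C = 27.
Solving: C = 1, A = 3, then B = -1.
Hence x_{14} = 3·14 + (-1) + 1·16384 = 16425.

16425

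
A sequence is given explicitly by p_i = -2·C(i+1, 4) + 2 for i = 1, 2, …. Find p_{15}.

-3638

C(16, 4) = 1820, so p_{15} = -3638.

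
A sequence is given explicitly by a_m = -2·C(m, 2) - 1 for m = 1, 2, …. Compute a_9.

-73

C(9, 2) = 36, so a_9 = -73.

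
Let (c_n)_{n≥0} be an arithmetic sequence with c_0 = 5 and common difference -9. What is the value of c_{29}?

-256

c_n = 5 + (n - 0)·(-9).
c_{29} = 5 + 29·(-9) = -256.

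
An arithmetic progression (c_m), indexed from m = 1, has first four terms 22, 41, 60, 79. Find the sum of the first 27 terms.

7263

Common difference d = 19.
c_m = 22 + (m - 1)·19.
c_{27} = 516; S = 27·(22 + 516)/2 = 7263.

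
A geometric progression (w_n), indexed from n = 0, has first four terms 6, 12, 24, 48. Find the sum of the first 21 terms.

12582906

Common ratio r = 2.
w_n = 6·2^(n-0).
S = 6·(2^21 - 1)/(2 - 1) = 6·(2097152 - 1)/(1) = 12582906.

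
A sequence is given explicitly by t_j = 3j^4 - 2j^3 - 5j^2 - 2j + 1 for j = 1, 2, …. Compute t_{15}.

143971

t_{15} = 3·15^4 - 2·15^3 - 5·15^2 - 2·15 + 1 = 143971.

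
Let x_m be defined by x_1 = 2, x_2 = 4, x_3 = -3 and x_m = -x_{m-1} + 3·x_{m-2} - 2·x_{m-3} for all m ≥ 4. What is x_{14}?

108182

Step forward from the initial values:
x_4 = 11  x_5 = -28  x_6 = 67  …  x_{11} = -6828  x_{12} = 17151  x_{13} = -43073  x_{14} = 108182.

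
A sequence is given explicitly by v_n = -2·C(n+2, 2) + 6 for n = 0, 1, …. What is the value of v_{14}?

-234

C(16, 2) = 120, so v_{14} = -234.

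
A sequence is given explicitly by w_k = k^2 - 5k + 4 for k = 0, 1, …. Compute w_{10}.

54

w_{10} = 1·10^2 - 5·10 + 4 = 54.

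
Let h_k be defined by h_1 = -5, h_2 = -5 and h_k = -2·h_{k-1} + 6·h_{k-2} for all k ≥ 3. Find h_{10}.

h_3 = -20, h_4 = 10, h_5 = -140, h_6 = 340, h_7 = -1520, h_8 = 5080, h_9 = -19280, h_{10} = 69040.

69040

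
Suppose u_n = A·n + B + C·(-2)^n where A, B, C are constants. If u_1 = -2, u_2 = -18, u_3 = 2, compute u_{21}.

4194218

At n = 1, 2, 3: A + B - 2C = -2; 2A + B + 4C = -18; 3A + B - 8C = 2.
Subtracting the first from the second: A + 6C = -16.
Subtracting the second from the third: A - 12C = 20.
Solving: C = -2, A = -4, then B = -2.
Hence u_{21} = -4·21 + (-2) + (-2)·(-2097152) = 4194218.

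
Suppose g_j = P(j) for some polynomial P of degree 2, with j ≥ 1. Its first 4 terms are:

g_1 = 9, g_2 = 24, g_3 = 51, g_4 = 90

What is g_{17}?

1689

1st diffs: 15, 27, 39.
2nd diffs: 12, 12 (constant).
Newton forward-difference form: g_j = 9 + 15·C(j-1,1) + 12·C(j-1,2).
At j = 17: j-1 = 16, so g_{17} = 9 + 240 + 1440 = 1689.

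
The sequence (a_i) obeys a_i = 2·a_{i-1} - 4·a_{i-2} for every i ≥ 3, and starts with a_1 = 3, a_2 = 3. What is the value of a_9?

-384

Compute successive terms:
a_3 = -6, a_4 = -24, a_5 = -24, a_6 = 48, a_7 = 192, a_8 = 192, a_9 = -384.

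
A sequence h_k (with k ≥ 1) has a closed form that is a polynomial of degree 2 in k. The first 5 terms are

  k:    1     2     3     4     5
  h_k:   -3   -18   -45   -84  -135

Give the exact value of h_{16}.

1st diffs: -15, -27, -39, -51.
2nd diffs: -12, -12, -12 (constant).
Newton forward-difference form: h_k = -3 + (-15)·C(k-1,1) + (-12)·C(k-1,2).
At k = 16: k-1 = 15, so h_{16} = -3 - 225 - 1260 = -1488.

-1488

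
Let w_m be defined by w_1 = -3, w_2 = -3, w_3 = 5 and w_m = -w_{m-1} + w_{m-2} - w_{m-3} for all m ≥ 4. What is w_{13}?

Applying the relation repeatedly:
w_4 = -5  w_5 = 13  w_6 = -23  w_7 = 41  w_8 = -77  w_9 = 141  w_{10} = -259  w_{11} = 477  w_{12} = -877  w_{13} = 1613.

1613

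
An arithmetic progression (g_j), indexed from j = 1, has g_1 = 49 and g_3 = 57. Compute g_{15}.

105

Common difference d = (57 - 49) / (3 - 1) = 4.
g_j = 49 + (j - 1)·4.
g_{15} = 49 + 14·4 = 105.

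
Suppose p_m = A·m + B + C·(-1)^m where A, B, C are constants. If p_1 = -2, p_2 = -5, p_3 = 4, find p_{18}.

Write the equations: A + B - C = -2; 2A + B + C = -5; 3A + B - C = 4.
Subtracting the first from the second: A + 2C = -3.
Subtracting the second from the third: A - 2C = 9.
Solving: C = -3, A = 3, then B = -8.
So p_m = 3·m + (-8) + (-3)·(-1)^m; at m=18 this is 43.

43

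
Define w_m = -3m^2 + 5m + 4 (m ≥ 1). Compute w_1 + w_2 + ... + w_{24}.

Over m = 1..24: Σm = 300, Σm² = 4900.
Total = (-3)·4900 + (5)·300 + (4)·24 = -13104.

-13104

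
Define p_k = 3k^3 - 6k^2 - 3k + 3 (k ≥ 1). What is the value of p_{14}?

7017

p_{14} = 3·14^3 - 6·14^2 - 3·14 + 3 = 7017.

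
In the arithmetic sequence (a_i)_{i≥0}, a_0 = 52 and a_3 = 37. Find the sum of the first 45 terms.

-2610

Common difference d = (37 - 52) / (3 - 0) = -5.
a_i = 52 + (i - 0)·(-5).
a_{44} = -168; S = 45·(52 + (-168))/2 = -2610.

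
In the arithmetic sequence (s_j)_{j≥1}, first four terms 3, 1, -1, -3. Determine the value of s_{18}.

-31

Common difference d = -2.
s_j = 3 + (j - 1)·(-2).
s_{18} = 3 + 17·(-2) = -31.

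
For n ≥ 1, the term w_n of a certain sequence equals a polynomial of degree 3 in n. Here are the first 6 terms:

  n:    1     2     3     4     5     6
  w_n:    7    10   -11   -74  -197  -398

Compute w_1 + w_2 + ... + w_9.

-4113

1st diffs: 3, -21, -63, -123, -201.
2nd diffs: -24, -42, -60, -78.
3rd diffs: -18, -18, -18 (constant).
So w_n = -3n^3 + 6n^2 + 6n - 2.
Continuing: -695, -1106, -1649.
Summing n = 1..9 (9 terms) gives -4113.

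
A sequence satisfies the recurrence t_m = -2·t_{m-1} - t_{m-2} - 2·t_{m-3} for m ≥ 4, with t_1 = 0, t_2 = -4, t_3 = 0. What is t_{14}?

-4

Applying the relation repeatedly:
t_4 = 4, t_5 = 0, t_6 = -4, …, t_{11} = 0, t_{12} = 4, t_{13} = 0, t_{14} = -4.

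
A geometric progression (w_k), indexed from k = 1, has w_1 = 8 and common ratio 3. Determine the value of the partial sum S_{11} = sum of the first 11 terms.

w_k = 8·3^(k-1).
S = 8·(3^11 - 1)/(3 - 1) = 8·(177147 - 1)/(2) = 708584.

708584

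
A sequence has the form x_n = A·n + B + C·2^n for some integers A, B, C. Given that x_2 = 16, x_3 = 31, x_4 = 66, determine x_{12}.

The three given values yield: 2A + B + 4C = 16; 3A + B + 8C = 31; 4A + B + 16C = 66.
Subtracting the first from the second: A + 4C = 15.
Subtracting the second from the third: A + 8C = 35.
Solving: C = 5, A = -5, then B = 6.
Hence x_{12} = -5·12 + 6 + 5·4096 = 20426.

20426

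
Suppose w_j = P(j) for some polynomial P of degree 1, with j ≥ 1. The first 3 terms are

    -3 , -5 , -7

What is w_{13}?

-27

1st diffs: -2, -2 (constant).
So w_j = -2j - 1.
Evaluating at j = 13 gives w_{13} = -27.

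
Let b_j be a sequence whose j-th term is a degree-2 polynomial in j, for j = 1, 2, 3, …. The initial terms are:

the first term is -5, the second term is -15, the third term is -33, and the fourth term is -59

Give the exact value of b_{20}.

-1563

1st diffs: -10, -18, -26.
2nd diffs: -8, -8 (constant).
Newton forward-difference form: b_j = -5 + (-10)·C(j-1,1) + (-8)·C(j-1,2).
At j = 20: j-1 = 19, so b_{20} = -5 - 190 - 1368 = -1563.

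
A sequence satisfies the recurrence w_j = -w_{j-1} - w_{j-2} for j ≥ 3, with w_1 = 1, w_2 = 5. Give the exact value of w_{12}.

-6

Applying the relation repeatedly:
w_3 = -6, w_4 = 1, w_5 = 5, w_6 = -6, w_7 = 1, w_8 = 5, w_9 = -6, w_{10} = 1, w_{11} = 5, w_{12} = -6.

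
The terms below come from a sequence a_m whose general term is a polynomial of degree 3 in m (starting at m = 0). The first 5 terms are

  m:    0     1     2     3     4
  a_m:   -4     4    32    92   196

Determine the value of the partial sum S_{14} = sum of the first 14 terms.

19964

1st diffs: 8, 28, 60, 104.
2nd diffs: 20, 32, 44.
3rd diffs: 12, 12 (constant).
Newton forward-difference form: a_m = -4 + 8·C(m,1) + 20·C(m,2) + 12·C(m,3).
Continuing: …, 356, 584, 892, 1292, …, a_{13} = 5092.
Summing m = 0..13 (14 terms) gives 19964.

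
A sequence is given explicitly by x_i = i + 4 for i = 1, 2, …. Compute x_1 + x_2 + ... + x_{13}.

Over i = 1..13: Σi = 91.
Total = (1)·91 + (4)·13 = 143.

143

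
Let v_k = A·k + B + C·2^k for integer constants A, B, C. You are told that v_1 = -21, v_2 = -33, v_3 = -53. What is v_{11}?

Plug in k = 1, 2, 3: A + B + 2C = -21; 2A + B + 4C = -33; 3A + B + 8C = -53.
Subtracting the first from the second: A + 2C = -12.
Subtracting the second from the third: A + 4C = -20.
Solving: C = -4, A = -4, then B = -9.
Hence v_{11} = -4·11 + (-9) + (-4)·2048 = -8245.

-8245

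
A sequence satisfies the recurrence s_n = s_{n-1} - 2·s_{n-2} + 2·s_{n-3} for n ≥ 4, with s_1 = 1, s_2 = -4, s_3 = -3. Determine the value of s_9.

Compute successive terms:
s_4 = 7  s_5 = 5  s_6 = -15  s_7 = -11  s_8 = 29  s_9 = 21.

21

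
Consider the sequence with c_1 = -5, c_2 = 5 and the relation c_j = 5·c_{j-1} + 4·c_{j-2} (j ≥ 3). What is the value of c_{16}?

c_3 = 5; c_4 = 45; c_5 = 245; …; c_{13} = 275016245; c_{14} = 1568022205; c_{15} = 8940176005; c_{16} = 50972968845.

50972968845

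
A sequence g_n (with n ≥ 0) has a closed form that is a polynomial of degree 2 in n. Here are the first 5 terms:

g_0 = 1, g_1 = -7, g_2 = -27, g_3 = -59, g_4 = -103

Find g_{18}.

-1979

1st diffs: -8, -20, -32, -44.
2nd diffs: -12, -12, -12 (constant).
Newton forward-difference form: g_n = 1 + (-8)·C(n,1) + (-12)·C(n,2).
At n = 18: n = 18, so g_{18} = 1 - 144 - 1836 = -1979.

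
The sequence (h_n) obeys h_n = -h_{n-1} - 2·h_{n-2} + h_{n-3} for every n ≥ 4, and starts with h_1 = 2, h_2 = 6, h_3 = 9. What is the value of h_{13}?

-850

Applying the relation repeatedly:
h_4 = -19;  h_5 = 7;  h_6 = 40;  h_7 = -73;  h_8 = 0;  h_9 = 186;  h_{10} = -259;  h_{11} = -113;  h_{12} = 817;  h_{13} = -850.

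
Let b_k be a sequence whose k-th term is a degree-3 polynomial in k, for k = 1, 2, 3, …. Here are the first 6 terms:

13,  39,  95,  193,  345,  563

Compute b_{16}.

9013

1st diffs: 26, 56, 98, 152, 218.
2nd diffs: 30, 42, 54, 66.
3rd diffs: 12, 12, 12 (constant).
Newton forward-difference form: b_k = 13 + 26·C(k-1,1) + 30·C(k-1,2) + 12·C(k-1,3).
At k = 16: k-1 = 15, so b_{16} = 13 + 390 + 3150 + 5460 = 9013.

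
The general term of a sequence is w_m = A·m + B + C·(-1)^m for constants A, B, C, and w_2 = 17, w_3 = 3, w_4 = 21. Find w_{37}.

71

The three given values yield: 2A + B + C = 17; 3A + B - C = 3; 4A + B + C = 21.
Subtracting the first from the second: A - 2C = -14.
Subtracting the second from the third: A + 2C = 18.
Solving: C = 8, A = 2, then B = 5.
Therefore w_{37} = 74 + 5 + 8·(-1) = 71.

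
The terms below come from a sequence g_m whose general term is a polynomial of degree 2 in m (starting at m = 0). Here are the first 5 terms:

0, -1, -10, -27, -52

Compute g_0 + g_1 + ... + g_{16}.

-5576

1st diffs: -1, -9, -17, -25.
2nd diffs: -8, -8, -8 (constant).
So g_m = -4m^2 + 3m.
Continuing: …, -85, -126, -175, -232, …, g_{16} = -976.
Summing m = 0..16 (17 terms) gives -5576.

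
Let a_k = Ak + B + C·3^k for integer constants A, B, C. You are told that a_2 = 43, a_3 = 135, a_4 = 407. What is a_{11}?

885751

Write the equations: 2A + B + 9C = 43; 3A + B + 27C = 135; 4A + B + 81C = 407.
Subtracting the first from the second: A + 18C = 92.
Subtracting the second from the third: A + 54C = 272.
Solving: C = 5, A = 2, then B = -6.
So a_k = 2·k + (-6) + 5·3^k; at k=11 this is 885751.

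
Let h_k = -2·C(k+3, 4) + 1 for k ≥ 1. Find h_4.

-69

C(7, 4) = 35, so h_4 = -69.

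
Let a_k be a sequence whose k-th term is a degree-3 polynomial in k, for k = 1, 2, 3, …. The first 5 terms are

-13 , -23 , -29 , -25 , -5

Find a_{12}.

1st diffs: -10, -6, 4, 20.
2nd diffs: 4, 10, 16.
3rd diffs: 6, 6 (constant).
Newton forward-difference form: a_k = -13 + (-10)·C(k-1,1) + 4·C(k-1,2) + 6·C(k-1,3).
At k = 12: k-1 = 11, so a_{12} = -13 - 110 + 220 + 990 = 1087.

1087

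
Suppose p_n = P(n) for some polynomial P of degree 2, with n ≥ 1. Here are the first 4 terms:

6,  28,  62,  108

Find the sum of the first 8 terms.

1336

1st diffs: 22, 34, 46.
2nd diffs: 12, 12 (constant).
Newton forward-difference form: p_n = 6 + 22·C(n-1,1) + 12·C(n-1,2).
Continuing: 166, 236, 318, 412.
Summing n = 1..8 (8 terms) gives 1336.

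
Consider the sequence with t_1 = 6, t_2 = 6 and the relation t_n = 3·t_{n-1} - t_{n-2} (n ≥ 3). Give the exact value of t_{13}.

Applying the relation repeatedly:
t_3 = 12, t_4 = 30, t_5 = 78, …, t_{10} = 9582, t_{11} = 25086, t_{12} = 65676, t_{13} = 171942.

171942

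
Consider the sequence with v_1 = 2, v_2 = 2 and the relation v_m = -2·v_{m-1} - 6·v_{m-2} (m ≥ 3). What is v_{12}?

Iterate the recurrence:
v_3 = -16;  v_4 = 20;  v_5 = 56;  v_6 = -232;  v_7 = 128;  v_8 = 1136;  v_9 = -3040;  v_{10} = -736;  v_{11} = 19712;  v_{12} = -35008.

-35008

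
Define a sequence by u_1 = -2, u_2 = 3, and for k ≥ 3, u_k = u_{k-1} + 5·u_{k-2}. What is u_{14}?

-75717

u_3 = -7; u_4 = 8; u_5 = -27; …; u_{11} = -4287; u_{12} = -9047; u_{13} = -30482; u_{14} = -75717.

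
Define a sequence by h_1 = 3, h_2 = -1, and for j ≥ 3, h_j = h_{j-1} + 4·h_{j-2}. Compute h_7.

Step forward from the initial values:
h_3 = 11; h_4 = 7; h_5 = 51; h_6 = 79; h_7 = 283.

283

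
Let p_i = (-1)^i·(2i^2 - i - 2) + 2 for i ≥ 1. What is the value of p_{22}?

946

(-1)^22 = 1; 2i^2 - i - 2 at i=22 is 944; so p_{22} = 946.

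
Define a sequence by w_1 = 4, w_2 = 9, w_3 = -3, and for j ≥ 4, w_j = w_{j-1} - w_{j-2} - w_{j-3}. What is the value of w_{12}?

w_4 = -16, w_5 = -22, w_6 = -3, w_7 = 35, w_8 = 60, w_9 = 28, w_{10} = -67, w_{11} = -155, w_{12} = -116.

-116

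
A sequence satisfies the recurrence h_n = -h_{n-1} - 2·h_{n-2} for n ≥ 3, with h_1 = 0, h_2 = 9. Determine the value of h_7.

Step forward from the initial values:
h_3 = -9  h_4 = -9  h_5 = 27  h_6 = -9  h_7 = -45.

-45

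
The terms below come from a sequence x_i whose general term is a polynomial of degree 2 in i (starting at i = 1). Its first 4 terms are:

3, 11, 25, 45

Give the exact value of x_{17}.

1st diffs: 8, 14, 20.
2nd diffs: 6, 6 (constant).
So x_i = 3i^2 - i + 1.
Evaluating at i = 17 gives x_{17} = 851.

851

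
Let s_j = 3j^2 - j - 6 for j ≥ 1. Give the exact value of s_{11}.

346

s_{11} = 3·11^2 - 1·11 - 6 = 346.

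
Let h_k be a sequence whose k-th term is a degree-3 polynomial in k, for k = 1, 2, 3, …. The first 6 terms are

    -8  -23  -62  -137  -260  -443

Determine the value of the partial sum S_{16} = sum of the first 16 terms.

-37208

1st diffs: -15, -39, -75, -123, -183.
2nd diffs: -24, -36, -48, -60.
3rd diffs: -12, -12, -12 (constant).
Newton forward-difference form: h_k = -8 + (-15)·C(k-1,1) + (-24)·C(k-1,2) + (-12)·C(k-1,3).
Continuing: …, -698, -1037, -1472, -2015, …, h_{16} = -8213.
Summing k = 1..16 (16 terms) gives -37208.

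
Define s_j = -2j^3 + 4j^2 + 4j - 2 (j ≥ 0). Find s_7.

-464

s_7 = -2·7^3 + 4·7^2 + 4·7 - 2 = -464.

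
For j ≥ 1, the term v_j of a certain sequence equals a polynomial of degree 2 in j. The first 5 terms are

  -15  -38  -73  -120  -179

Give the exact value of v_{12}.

-928

1st diffs: -23, -35, -47, -59.
2nd diffs: -12, -12, -12 (constant).
So v_j = -6j^2 - 5j - 4.
Evaluating at j = 12 gives v_{12} = -928.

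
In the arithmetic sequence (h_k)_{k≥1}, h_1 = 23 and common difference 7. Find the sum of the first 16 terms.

1208

h_k = 23 + (k - 1)·7.
h_{16} = 128; S = 16·(23 + 128)/2 = 1208.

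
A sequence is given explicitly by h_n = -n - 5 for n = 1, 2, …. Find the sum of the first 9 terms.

Over n = 1..9: Σn = 45.
Total = (-1)·45 + (-5)·9 = -90.

-90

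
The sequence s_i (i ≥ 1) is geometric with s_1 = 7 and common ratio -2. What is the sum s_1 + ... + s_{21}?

4893357

s_i = 7·(-2)^(i-1).
S = 7·((-2)^21 - 1)/(-2 - 1) = 7·(-2097152 - 1)/(-3) = 4893357.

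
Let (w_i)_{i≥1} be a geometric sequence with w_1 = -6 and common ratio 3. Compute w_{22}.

w_i = (-6)·3^(i-1).
w_{22} = (-6)·3^21 = -62762119218.

-62762119218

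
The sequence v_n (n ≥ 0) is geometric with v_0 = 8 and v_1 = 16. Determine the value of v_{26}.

Common ratio r = 2.
v_n = 8·2^(n-0).
v_{26} = 8·2^26 = 536870912.

536870912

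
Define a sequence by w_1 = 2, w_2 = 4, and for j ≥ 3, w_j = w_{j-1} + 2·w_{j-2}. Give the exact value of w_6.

Compute successive terms:
w_3 = 8; w_4 = 16; w_5 = 32; w_6 = 64.
(Characteristic roots are 2 and -1.)

64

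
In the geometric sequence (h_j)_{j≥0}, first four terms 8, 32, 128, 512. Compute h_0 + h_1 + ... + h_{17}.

Common ratio r = 4.
h_j = 8·4^(j-0).
S = 8·(4^18 - 1)/(4 - 1) = 8·(68719476736 - 1)/(3) = 183251937960.

183251937960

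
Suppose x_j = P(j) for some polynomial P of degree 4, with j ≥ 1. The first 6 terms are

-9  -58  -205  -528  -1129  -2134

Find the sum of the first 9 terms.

1st diffs: -49, -147, -323, -601, -1005.
2nd diffs: -98, -176, -278, -404.
3rd diffs: -78, -102, -126.
4th diffs: -24, -24 (constant).
Newton forward-difference form: x_j = -9 + (-49)·C(j-1,1) + (-98)·C(j-1,2) + (-78)·C(j-1,3) + (-24)·C(j-1,4).
Continuing: -3693, -5980, -9193.
Summing j = 1..9 (9 terms) gives -22929.

-22929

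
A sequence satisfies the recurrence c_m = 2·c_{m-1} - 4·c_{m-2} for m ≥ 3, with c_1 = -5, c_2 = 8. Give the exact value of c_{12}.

c_3 = 36, c_4 = 40, c_5 = -64, c_6 = -288, c_7 = -320, c_8 = 512, c_9 = 2304, c_{10} = 2560, c_{11} = -4096, c_{12} = -18432.

-18432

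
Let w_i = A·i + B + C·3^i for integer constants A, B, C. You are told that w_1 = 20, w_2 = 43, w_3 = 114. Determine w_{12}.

2125761

Write the equations: A + B + 3C = 20; 2A + B + 9C = 43; 3A + B + 27C = 114.
Subtracting the first from the second: A + 6C = 23.
Subtracting the second from the third: A + 18C = 71.
Solving: C = 4, A = -1, then B = 9.
So w_i = -1·i + 9 + 4·3^i; at i=12 this is 2125761.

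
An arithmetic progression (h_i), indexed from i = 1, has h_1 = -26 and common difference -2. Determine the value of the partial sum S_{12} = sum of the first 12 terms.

-444

h_i = -26 + (i - 1)·(-2).
h_{12} = -48; S = 12·(-26 + (-48))/2 = -444.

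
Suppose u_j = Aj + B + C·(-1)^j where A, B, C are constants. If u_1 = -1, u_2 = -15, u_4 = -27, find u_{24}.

-147

Plug in j = 1, 2, 4: A + B - C = -1; 2A + B + C = -15; 4A + B + C = -27.
Subtracting the first from the second: A + 2C = -14.
Subtracting the second from the third: 2A = -12.
Solving: C = -4, A = -6, then B = 1.
So u_j = -6·j + 1 + (-4)·(-1)^j; at j=24 this is -147.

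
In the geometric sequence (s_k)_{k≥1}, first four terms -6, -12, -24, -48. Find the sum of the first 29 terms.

Common ratio r = 2.
s_k = (-6)·2^(k-1).
S = (-6)·(2^29 - 1)/(2 - 1) = (-6)·(536870912 - 1)/(1) = -3221225466.

-3221225466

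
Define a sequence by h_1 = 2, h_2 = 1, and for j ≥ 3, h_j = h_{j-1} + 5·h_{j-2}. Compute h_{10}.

10096

Step forward from the initial values:
h_3 = 11  h_4 = 16  h_5 = 71  h_6 = 151  h_7 = 506  h_8 = 1261  h_9 = 3791  h_{10} = 10096.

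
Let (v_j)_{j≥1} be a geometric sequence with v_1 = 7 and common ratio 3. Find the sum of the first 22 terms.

109833708628

v_j = 7·3^(j-1).
S = 7·(3^22 - 1)/(3 - 1) = 7·(31381059609 - 1)/(2) = 109833708628.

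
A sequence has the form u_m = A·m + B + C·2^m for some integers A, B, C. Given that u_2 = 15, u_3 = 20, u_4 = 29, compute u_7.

At m = 2, 3, 4: 2A + B + 4C = 15; 3A + B + 8C = 20; 4A + B + 16C = 29.
Subtracting the first from the second: A + 4C = 5.
Subtracting the second from the third: A + 8C = 9.
Solving: C = 1, A = 1, then B = 9.
Hence u_7 = 1·7 + 9 + 1·128 = 144.

144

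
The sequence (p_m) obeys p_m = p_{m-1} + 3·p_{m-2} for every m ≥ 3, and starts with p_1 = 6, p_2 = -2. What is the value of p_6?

88

Compute successive terms:
p_3 = 16;  p_4 = 10;  p_5 = 58;  p_6 = 88.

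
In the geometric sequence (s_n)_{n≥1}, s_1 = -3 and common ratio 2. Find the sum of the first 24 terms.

s_n = (-3)·2^(n-1).
S = (-3)·(2^24 - 1)/(2 - 1) = (-3)·(16777216 - 1)/(1) = -50331645.

-50331645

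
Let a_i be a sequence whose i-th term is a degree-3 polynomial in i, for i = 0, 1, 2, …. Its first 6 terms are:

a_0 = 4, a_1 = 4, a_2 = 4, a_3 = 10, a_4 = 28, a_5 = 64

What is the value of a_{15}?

2734

1st diffs: 0, 0, 6, 18, 36.
2nd diffs: 0, 6, 12, 18.
3rd diffs: 6, 6, 6 (constant).
Newton forward-difference form: a_i = 4 + 6·C(i,3).
At i = 15: i = 15, so a_{15} = 4 + 2730 = 2734.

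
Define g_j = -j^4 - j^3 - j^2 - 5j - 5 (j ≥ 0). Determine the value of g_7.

g_7 = -1·7^4 - 1·7^3 - 1·7^2 - 5·7 - 5 = -2833.

-2833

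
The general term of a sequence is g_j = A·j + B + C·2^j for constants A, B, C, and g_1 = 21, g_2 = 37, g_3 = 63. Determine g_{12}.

20557

The three given values yield: A + B + 2C = 21; 2A + B + 4C = 37; 3A + B + 8C = 63.
Subtracting the first from the second: A + 2C = 16.
Subtracting the second from the third: A + 4C = 26.
Solving: C = 5, A = 6, then B = 5.
Therefore g_{12} = 72 + 5 + 5·4096 = 20557.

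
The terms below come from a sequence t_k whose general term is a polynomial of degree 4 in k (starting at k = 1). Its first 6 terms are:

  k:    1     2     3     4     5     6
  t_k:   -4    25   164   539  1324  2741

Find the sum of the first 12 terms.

1st diffs: 29, 139, 375, 785, 1417.
2nd diffs: 110, 236, 410, 632.
3rd diffs: 126, 174, 222.
4th diffs: 48, 48 (constant).
So t_k = 2k^4 + k^3 - k^2 - 5k - 1.
Continuing: …, 5060, 8599, 13724, 20849, …, t_{12} = 42995.
Summing k = 1..12 (12 terms) gives 126452.

126452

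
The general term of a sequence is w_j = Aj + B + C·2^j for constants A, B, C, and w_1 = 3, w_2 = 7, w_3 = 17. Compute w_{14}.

The three given values yield: A + B + 2C = 3; 2A + B + 4C = 7; 3A + B + 8C = 17.
Subtracting the first from the second: A + 2C = 4.
Subtracting the second from the third: A + 4C = 10.
Solving: C = 3, A = -2, then B = -1.
Therefore w_{14} = -28 + (-1) + 3·16384 = 49123.

49123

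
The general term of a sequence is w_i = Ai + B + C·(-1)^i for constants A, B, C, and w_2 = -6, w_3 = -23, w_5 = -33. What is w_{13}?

Plug in i = 2, 3, 5: 2A + B + C = -6; 3A + B - C = -23; 5A + B - C = -33.
Subtracting the first from the second: A - 2C = -17.
Subtracting the second from the third: 2A = -10.
Solving: C = 6, A = -5, then B = -2.
So w_i = -5·i + (-2) + 6·(-1)^i; at i=13 this is -73.

-73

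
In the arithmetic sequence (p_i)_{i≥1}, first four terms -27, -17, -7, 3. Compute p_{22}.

Common difference d = 10.
p_i = -27 + (i - 1)·10.
p_{22} = -27 + 21·10 = 183.

183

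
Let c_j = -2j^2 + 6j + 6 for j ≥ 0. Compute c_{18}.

c_{18} = -2·18^2 + 6·18 + 6 = -534.

-534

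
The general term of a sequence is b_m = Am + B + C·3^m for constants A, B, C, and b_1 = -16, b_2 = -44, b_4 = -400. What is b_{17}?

-645700784

At m = 1, 2, 4: A + B + 3C = -16; 2A + B + 9C = -44; 4A + B + 81C = -400.
Subtracting the first from the second: A + 6C = -28.
Subtracting the second from the third: 2A + 72C = -356.
Solving: C = -5, A = 2, then B = -3.
Therefore b_{17} = 34 + (-3) + (-5)·129140163 = -645700784.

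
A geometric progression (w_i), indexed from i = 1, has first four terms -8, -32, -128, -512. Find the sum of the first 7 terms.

-43688

Common ratio r = 4.
w_i = (-8)·4^(i-1).
S = (-8)·(4^7 - 1)/(4 - 1) = (-8)·(16384 - 1)/(3) = -43688.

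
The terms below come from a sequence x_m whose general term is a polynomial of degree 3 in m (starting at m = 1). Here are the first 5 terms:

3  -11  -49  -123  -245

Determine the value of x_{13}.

1st diffs: -14, -38, -74, -122.
2nd diffs: -24, -36, -48.
3rd diffs: -12, -12 (constant).
So x_m = -2m^3 + 5.
Evaluating at m = 13 gives x_{13} = -4389.

-4389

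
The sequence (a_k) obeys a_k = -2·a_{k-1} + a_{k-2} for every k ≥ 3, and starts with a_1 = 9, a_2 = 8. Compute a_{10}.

Iterate the recurrence:
a_3 = -7  a_4 = 22  a_5 = -51  a_6 = 124  a_7 = -299  a_8 = 722  a_9 = -1743  a_{10} = 4208.

4208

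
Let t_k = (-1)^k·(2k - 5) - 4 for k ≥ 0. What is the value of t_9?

(-1)^9 = -1; 2k - 5 at k=9 is 13; so t_9 = -17.

-17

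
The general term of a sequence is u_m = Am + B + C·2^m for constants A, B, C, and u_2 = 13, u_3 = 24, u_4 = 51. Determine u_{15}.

131004

Plug in m = 2, 3, 4: 2A + B + 4C = 13; 3A + B + 8C = 24; 4A + B + 16C = 51.
Subtracting the first from the second: A + 4C = 11.
Subtracting the second from the third: A + 8C = 27.
Solving: C = 4, A = -5, then B = 7.
Therefore u_{15} = -75 + 7 + 4·32768 = 131004.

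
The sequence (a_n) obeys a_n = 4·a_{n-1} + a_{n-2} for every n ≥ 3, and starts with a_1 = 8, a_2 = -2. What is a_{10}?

Compute successive terms:
a_3 = 0; a_4 = -2; a_5 = -8; a_6 = -34; a_7 = -144; a_8 = -610; a_9 = -2584; a_{10} = -10946.

-10946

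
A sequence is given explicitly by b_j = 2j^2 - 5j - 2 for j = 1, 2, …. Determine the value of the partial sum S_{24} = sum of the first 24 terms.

Over j = 1..24: Σj = 300, Σj² = 4900.
Total = (2)·4900 + (-5)·300 + (-2)·24 = 8252.

8252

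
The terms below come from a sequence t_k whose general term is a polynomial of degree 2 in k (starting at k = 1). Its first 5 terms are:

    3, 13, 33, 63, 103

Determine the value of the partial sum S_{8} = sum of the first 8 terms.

1st diffs: 10, 20, 30, 40.
2nd diffs: 10, 10, 10 (constant).
Newton forward-difference form: t_k = 3 + 10·C(k-1,1) + 10·C(k-1,2).
Continuing: 153, 213, 283.
Summing k = 1..8 (8 terms) gives 864.

864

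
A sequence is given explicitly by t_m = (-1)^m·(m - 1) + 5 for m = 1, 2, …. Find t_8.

(-1)^8 = 1; m - 1 at m=8 is 7; so t_8 = 12.

12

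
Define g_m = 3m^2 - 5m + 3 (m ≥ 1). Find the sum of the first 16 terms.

3856

Over m = 1..16: Σm = 136, Σm² = 1496.
Total = (3)·1496 + (-5)·136 + (3)·16 = 3856.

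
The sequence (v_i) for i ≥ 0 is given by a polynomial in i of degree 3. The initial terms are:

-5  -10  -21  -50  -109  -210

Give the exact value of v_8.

1st diffs: -5, -11, -29, -59, -101.
2nd diffs: -6, -18, -30, -42.
3rd diffs: -12, -12, -12 (constant).
Newton forward-difference form: v_i = -5 + (-5)·C(i,1) + (-6)·C(i,2) + (-12)·C(i,3).
At i = 8: i = 8, so v_8 = -5 - 40 - 168 - 672 = -885.

-885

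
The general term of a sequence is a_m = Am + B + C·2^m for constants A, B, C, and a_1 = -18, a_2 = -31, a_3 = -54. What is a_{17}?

-655416

At m = 1, 2, 3: A + B + 2C = -18; 2A + B + 4C = -31; 3A + B + 8C = -54.
Subtracting the first from the second: A + 2C = -13.
Subtracting the second from the third: A + 4C = -23.
Solving: C = -5, A = -3, then B = -5.
Therefore a_{17} = -51 + (-5) + (-5)·131072 = -655416.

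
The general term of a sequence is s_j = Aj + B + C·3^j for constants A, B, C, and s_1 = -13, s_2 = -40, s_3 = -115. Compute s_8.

-26266

Write the equations: A + B + 3C = -13; 2A + B + 9C = -40; 3A + B + 27C = -115.
Subtracting the first from the second: A + 6C = -27.
Subtracting the second from the third: A + 18C = -75.
Solving: C = -4, A = -3, then B = 2.
Hence s_8 = -3·8 + 2 + (-4)·6561 = -26266.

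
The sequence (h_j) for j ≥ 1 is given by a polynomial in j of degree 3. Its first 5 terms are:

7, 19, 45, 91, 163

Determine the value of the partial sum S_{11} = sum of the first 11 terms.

1st diffs: 12, 26, 46, 72.
2nd diffs: 14, 20, 26.
3rd diffs: 6, 6 (constant).
Newton forward-difference form: h_j = 7 + 12·C(j-1,1) + 14·C(j-1,2) + 6·C(j-1,3).
Continuing: …, 267, 409, 595, 831, …, h_{11} = 1477.
Summing j = 1..11 (11 terms) gives 5027.

5027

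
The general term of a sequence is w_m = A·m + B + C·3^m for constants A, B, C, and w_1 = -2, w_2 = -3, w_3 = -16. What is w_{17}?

-129140082

At m = 1, 2, 3: A + B + 3C = -2; 2A + B + 9C = -3; 3A + B + 27C = -16.
Subtracting the first from the second: A + 6C = -1.
Subtracting the second from the third: A + 18C = -13.
Solving: C = -1, A = 5, then B = -4.
So w_m = 5·m + (-4) + (-1)·3^m; at m=17 this is -129140082.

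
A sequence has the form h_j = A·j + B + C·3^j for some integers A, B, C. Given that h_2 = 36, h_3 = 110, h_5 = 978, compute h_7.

8758

At j = 2, 3, 5: 2A + B + 9C = 36; 3A + B + 27C = 110; 5A + B + 243C = 978.
Subtracting the first from the second: A + 18C = 74.
Subtracting the second from the third: 2A + 216C = 868.
Solving: C = 4, A = 2, then B = -4.
So h_j = 2·j + (-4) + 4·3^j; at j=7 this is 8758.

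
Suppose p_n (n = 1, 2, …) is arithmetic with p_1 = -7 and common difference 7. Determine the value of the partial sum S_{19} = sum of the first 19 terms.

p_n = -7 + (n - 1)·7.
p_{19} = 119; S = 19·(-7 + 119)/2 = 1064.

1064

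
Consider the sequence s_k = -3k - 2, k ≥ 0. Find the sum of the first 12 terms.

-222

Over k = 0..11: Σk = 66.
Total = (-3)·66 + (-2)·12 = -222.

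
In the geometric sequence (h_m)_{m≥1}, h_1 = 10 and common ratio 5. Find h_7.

h_m = 10·5^(m-1).
h_7 = 10·5^6 = 156250.

156250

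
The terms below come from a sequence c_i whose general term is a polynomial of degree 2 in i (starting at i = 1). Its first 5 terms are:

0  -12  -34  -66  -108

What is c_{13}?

1st diffs: -12, -22, -32, -42.
2nd diffs: -10, -10, -10 (constant).
So c_i = -5i^2 + 3i + 2.
Evaluating at i = 13 gives c_{13} = -804.

-804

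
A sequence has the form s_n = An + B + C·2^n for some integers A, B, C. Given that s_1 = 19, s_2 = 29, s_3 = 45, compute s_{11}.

Plug in n = 1, 2, 3: A + B + 2C = 19; 2A + B + 4C = 29; 3A + B + 8C = 45.
Subtracting the first from the second: A + 2C = 10.
Subtracting the second from the third: A + 4C = 16.
Solving: C = 3, A = 4, then B = 9.
Hence s_{11} = 4·11 + 9 + 3·2048 = 6197.

6197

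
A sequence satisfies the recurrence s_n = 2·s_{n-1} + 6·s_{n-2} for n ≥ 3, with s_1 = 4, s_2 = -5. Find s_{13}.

1650944

Iterate the recurrence:
s_3 = 14;  s_4 = -2;  s_5 = 80;  …;  s_{10} = 33712;  s_{11} = 124640;  s_{12} = 451552;  s_{13} = 1650944.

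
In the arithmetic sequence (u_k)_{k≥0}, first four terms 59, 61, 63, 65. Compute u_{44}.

147

Common difference d = 2.
u_k = 59 + (k - 0)·2.
u_{44} = 59 + 44·2 = 147.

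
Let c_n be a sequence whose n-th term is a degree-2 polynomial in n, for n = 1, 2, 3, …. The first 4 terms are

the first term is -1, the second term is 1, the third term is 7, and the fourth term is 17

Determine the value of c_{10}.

161

1st diffs: 2, 6, 10.
2nd diffs: 4, 4 (constant).
Newton forward-difference form: c_n = -1 + 2·C(n-1,1) + 4·C(n-1,2).
At n = 10: n-1 = 9, so c_{10} = -1 + 18 + 144 = 161.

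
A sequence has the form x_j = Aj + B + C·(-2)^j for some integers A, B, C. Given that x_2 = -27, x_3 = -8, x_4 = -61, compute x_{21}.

4194190

The three given values yield: 2A + B + 4C = -27; 3A + B - 8C = -8; 4A + B + 16C = -61.
Subtracting the first from the second: A - 12C = 19.
Subtracting the second from the third: A + 24C = -53.
Solving: C = -2, A = -5, then B = -9.
Therefore x_{21} = -105 + (-9) + (-2)·(-2097152) = 4194190.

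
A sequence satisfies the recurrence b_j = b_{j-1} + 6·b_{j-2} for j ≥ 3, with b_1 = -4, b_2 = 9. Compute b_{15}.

887781

Iterate the recurrence:
b_3 = -15;  b_4 = 39;  b_5 = -51;  …;  b_{12} = 44031;  b_{13} = 89085;  b_{14} = 353271;  b_{15} = 887781.
(Characteristic roots are 3 and -2.)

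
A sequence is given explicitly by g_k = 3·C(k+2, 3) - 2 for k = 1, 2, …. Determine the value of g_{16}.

2446

C(18, 3) = 816, so g_{16} = 2446.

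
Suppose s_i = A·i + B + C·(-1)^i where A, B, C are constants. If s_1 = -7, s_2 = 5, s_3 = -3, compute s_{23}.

37

The three given values yield: A + B - C = -7; 2A + B + C = 5; 3A + B - C = -3.
Subtracting the first from the second: A + 2C = 12.
Subtracting the second from the third: A - 2C = -8.
Solving: C = 5, A = 2, then B = -4.
Therefore s_{23} = 46 + (-4) + 5·(-1) = 37.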